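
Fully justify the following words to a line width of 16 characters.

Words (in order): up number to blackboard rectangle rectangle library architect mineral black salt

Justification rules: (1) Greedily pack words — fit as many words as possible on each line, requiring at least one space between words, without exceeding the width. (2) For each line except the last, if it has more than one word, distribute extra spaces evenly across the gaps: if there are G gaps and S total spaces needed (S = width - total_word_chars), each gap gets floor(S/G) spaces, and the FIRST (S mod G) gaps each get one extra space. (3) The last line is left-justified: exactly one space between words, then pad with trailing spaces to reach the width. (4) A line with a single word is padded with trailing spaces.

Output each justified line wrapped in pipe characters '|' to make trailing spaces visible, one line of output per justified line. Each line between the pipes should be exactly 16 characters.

Answer: |up   number   to|
|blackboard      |
|rectangle       |
|rectangle       |
|library         |
|architect       |
|mineral    black|
|salt            |

Derivation:
Line 1: ['up', 'number', 'to'] (min_width=12, slack=4)
Line 2: ['blackboard'] (min_width=10, slack=6)
Line 3: ['rectangle'] (min_width=9, slack=7)
Line 4: ['rectangle'] (min_width=9, slack=7)
Line 5: ['library'] (min_width=7, slack=9)
Line 6: ['architect'] (min_width=9, slack=7)
Line 7: ['mineral', 'black'] (min_width=13, slack=3)
Line 8: ['salt'] (min_width=4, slack=12)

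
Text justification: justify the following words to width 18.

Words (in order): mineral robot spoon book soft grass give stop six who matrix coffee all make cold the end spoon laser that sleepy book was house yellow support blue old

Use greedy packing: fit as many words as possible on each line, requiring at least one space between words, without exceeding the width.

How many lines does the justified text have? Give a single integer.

Answer: 10

Derivation:
Line 1: ['mineral', 'robot'] (min_width=13, slack=5)
Line 2: ['spoon', 'book', 'soft'] (min_width=15, slack=3)
Line 3: ['grass', 'give', 'stop'] (min_width=15, slack=3)
Line 4: ['six', 'who', 'matrix'] (min_width=14, slack=4)
Line 5: ['coffee', 'all', 'make'] (min_width=15, slack=3)
Line 6: ['cold', 'the', 'end', 'spoon'] (min_width=18, slack=0)
Line 7: ['laser', 'that', 'sleepy'] (min_width=17, slack=1)
Line 8: ['book', 'was', 'house'] (min_width=14, slack=4)
Line 9: ['yellow', 'support'] (min_width=14, slack=4)
Line 10: ['blue', 'old'] (min_width=8, slack=10)
Total lines: 10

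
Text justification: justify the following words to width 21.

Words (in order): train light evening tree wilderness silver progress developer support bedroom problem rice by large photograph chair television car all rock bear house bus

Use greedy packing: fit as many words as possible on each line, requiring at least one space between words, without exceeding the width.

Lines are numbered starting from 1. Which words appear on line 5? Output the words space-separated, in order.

Line 1: ['train', 'light', 'evening'] (min_width=19, slack=2)
Line 2: ['tree', 'wilderness'] (min_width=15, slack=6)
Line 3: ['silver', 'progress'] (min_width=15, slack=6)
Line 4: ['developer', 'support'] (min_width=17, slack=4)
Line 5: ['bedroom', 'problem', 'rice'] (min_width=20, slack=1)
Line 6: ['by', 'large', 'photograph'] (min_width=19, slack=2)
Line 7: ['chair', 'television', 'car'] (min_width=20, slack=1)
Line 8: ['all', 'rock', 'bear', 'house'] (min_width=19, slack=2)
Line 9: ['bus'] (min_width=3, slack=18)

Answer: bedroom problem rice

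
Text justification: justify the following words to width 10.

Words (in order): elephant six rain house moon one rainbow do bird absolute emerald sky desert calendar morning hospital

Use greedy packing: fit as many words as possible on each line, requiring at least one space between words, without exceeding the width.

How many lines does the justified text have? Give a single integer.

Answer: 12

Derivation:
Line 1: ['elephant'] (min_width=8, slack=2)
Line 2: ['six', 'rain'] (min_width=8, slack=2)
Line 3: ['house', 'moon'] (min_width=10, slack=0)
Line 4: ['one'] (min_width=3, slack=7)
Line 5: ['rainbow', 'do'] (min_width=10, slack=0)
Line 6: ['bird'] (min_width=4, slack=6)
Line 7: ['absolute'] (min_width=8, slack=2)
Line 8: ['emerald'] (min_width=7, slack=3)
Line 9: ['sky', 'desert'] (min_width=10, slack=0)
Line 10: ['calendar'] (min_width=8, slack=2)
Line 11: ['morning'] (min_width=7, slack=3)
Line 12: ['hospital'] (min_width=8, slack=2)
Total lines: 12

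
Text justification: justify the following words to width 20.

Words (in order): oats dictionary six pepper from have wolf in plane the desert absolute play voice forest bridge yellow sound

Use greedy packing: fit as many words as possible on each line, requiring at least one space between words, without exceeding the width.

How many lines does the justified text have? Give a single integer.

Answer: 6

Derivation:
Line 1: ['oats', 'dictionary', 'six'] (min_width=19, slack=1)
Line 2: ['pepper', 'from', 'have'] (min_width=16, slack=4)
Line 3: ['wolf', 'in', 'plane', 'the'] (min_width=17, slack=3)
Line 4: ['desert', 'absolute', 'play'] (min_width=20, slack=0)
Line 5: ['voice', 'forest', 'bridge'] (min_width=19, slack=1)
Line 6: ['yellow', 'sound'] (min_width=12, slack=8)
Total lines: 6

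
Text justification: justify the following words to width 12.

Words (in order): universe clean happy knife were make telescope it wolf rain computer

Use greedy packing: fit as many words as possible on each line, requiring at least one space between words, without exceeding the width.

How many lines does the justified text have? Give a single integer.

Answer: 7

Derivation:
Line 1: ['universe'] (min_width=8, slack=4)
Line 2: ['clean', 'happy'] (min_width=11, slack=1)
Line 3: ['knife', 'were'] (min_width=10, slack=2)
Line 4: ['make'] (min_width=4, slack=8)
Line 5: ['telescope', 'it'] (min_width=12, slack=0)
Line 6: ['wolf', 'rain'] (min_width=9, slack=3)
Line 7: ['computer'] (min_width=8, slack=4)
Total lines: 7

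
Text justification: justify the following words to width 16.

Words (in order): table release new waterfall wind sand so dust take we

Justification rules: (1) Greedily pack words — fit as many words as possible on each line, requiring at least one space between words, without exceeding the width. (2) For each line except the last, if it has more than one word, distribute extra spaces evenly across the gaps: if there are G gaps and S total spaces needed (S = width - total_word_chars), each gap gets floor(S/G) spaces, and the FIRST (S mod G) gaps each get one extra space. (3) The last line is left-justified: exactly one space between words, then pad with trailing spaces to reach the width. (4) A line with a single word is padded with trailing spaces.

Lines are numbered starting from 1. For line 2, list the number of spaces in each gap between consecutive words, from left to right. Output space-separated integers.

Answer: 4

Derivation:
Line 1: ['table', 'release'] (min_width=13, slack=3)
Line 2: ['new', 'waterfall'] (min_width=13, slack=3)
Line 3: ['wind', 'sand', 'so'] (min_width=12, slack=4)
Line 4: ['dust', 'take', 'we'] (min_width=12, slack=4)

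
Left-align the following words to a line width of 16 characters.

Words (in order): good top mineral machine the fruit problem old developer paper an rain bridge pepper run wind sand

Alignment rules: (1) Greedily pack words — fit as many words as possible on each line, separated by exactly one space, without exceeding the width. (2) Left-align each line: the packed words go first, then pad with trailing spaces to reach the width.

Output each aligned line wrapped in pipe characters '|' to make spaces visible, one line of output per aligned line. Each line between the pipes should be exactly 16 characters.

Answer: |good top mineral|
|machine the     |
|fruit problem   |
|old developer   |
|paper an rain   |
|bridge pepper   |
|run wind sand   |

Derivation:
Line 1: ['good', 'top', 'mineral'] (min_width=16, slack=0)
Line 2: ['machine', 'the'] (min_width=11, slack=5)
Line 3: ['fruit', 'problem'] (min_width=13, slack=3)
Line 4: ['old', 'developer'] (min_width=13, slack=3)
Line 5: ['paper', 'an', 'rain'] (min_width=13, slack=3)
Line 6: ['bridge', 'pepper'] (min_width=13, slack=3)
Line 7: ['run', 'wind', 'sand'] (min_width=13, slack=3)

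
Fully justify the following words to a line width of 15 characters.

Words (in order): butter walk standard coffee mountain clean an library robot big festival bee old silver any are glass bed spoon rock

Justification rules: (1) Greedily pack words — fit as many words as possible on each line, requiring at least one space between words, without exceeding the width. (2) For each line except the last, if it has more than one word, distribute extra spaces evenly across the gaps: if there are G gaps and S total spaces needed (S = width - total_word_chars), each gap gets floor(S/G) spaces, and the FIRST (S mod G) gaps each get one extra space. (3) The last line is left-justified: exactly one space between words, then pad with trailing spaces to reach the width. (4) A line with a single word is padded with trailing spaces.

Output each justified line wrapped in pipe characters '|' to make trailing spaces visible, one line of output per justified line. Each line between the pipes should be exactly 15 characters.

Line 1: ['butter', 'walk'] (min_width=11, slack=4)
Line 2: ['standard', 'coffee'] (min_width=15, slack=0)
Line 3: ['mountain', 'clean'] (min_width=14, slack=1)
Line 4: ['an', 'library'] (min_width=10, slack=5)
Line 5: ['robot', 'big'] (min_width=9, slack=6)
Line 6: ['festival', 'bee'] (min_width=12, slack=3)
Line 7: ['old', 'silver', 'any'] (min_width=14, slack=1)
Line 8: ['are', 'glass', 'bed'] (min_width=13, slack=2)
Line 9: ['spoon', 'rock'] (min_width=10, slack=5)

Answer: |butter     walk|
|standard coffee|
|mountain  clean|
|an      library|
|robot       big|
|festival    bee|
|old  silver any|
|are  glass  bed|
|spoon rock     |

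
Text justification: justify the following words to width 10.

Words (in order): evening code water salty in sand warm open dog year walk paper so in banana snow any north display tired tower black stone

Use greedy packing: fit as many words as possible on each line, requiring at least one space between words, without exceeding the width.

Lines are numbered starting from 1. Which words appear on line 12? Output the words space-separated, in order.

Line 1: ['evening'] (min_width=7, slack=3)
Line 2: ['code', 'water'] (min_width=10, slack=0)
Line 3: ['salty', 'in'] (min_width=8, slack=2)
Line 4: ['sand', 'warm'] (min_width=9, slack=1)
Line 5: ['open', 'dog'] (min_width=8, slack=2)
Line 6: ['year', 'walk'] (min_width=9, slack=1)
Line 7: ['paper', 'so'] (min_width=8, slack=2)
Line 8: ['in', 'banana'] (min_width=9, slack=1)
Line 9: ['snow', 'any'] (min_width=8, slack=2)
Line 10: ['north'] (min_width=5, slack=5)
Line 11: ['display'] (min_width=7, slack=3)
Line 12: ['tired'] (min_width=5, slack=5)
Line 13: ['tower'] (min_width=5, slack=5)
Line 14: ['black'] (min_width=5, slack=5)
Line 15: ['stone'] (min_width=5, slack=5)

Answer: tired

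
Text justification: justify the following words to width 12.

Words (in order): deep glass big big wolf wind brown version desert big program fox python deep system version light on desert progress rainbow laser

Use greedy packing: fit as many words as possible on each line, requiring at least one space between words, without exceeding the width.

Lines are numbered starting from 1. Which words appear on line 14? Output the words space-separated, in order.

Line 1: ['deep', 'glass'] (min_width=10, slack=2)
Line 2: ['big', 'big', 'wolf'] (min_width=12, slack=0)
Line 3: ['wind', 'brown'] (min_width=10, slack=2)
Line 4: ['version'] (min_width=7, slack=5)
Line 5: ['desert', 'big'] (min_width=10, slack=2)
Line 6: ['program', 'fox'] (min_width=11, slack=1)
Line 7: ['python', 'deep'] (min_width=11, slack=1)
Line 8: ['system'] (min_width=6, slack=6)
Line 9: ['version'] (min_width=7, slack=5)
Line 10: ['light', 'on'] (min_width=8, slack=4)
Line 11: ['desert'] (min_width=6, slack=6)
Line 12: ['progress'] (min_width=8, slack=4)
Line 13: ['rainbow'] (min_width=7, slack=5)
Line 14: ['laser'] (min_width=5, slack=7)

Answer: laser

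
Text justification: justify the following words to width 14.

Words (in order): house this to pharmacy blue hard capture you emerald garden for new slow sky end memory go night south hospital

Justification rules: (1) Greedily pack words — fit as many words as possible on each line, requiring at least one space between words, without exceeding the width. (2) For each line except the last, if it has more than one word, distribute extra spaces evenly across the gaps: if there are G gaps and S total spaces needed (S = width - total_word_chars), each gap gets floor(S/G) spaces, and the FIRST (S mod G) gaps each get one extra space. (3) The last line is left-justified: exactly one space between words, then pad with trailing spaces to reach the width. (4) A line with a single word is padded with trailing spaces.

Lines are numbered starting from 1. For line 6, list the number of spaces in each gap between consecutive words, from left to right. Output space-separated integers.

Answer: 2 2

Derivation:
Line 1: ['house', 'this', 'to'] (min_width=13, slack=1)
Line 2: ['pharmacy', 'blue'] (min_width=13, slack=1)
Line 3: ['hard', 'capture'] (min_width=12, slack=2)
Line 4: ['you', 'emerald'] (min_width=11, slack=3)
Line 5: ['garden', 'for', 'new'] (min_width=14, slack=0)
Line 6: ['slow', 'sky', 'end'] (min_width=12, slack=2)
Line 7: ['memory', 'go'] (min_width=9, slack=5)
Line 8: ['night', 'south'] (min_width=11, slack=3)
Line 9: ['hospital'] (min_width=8, slack=6)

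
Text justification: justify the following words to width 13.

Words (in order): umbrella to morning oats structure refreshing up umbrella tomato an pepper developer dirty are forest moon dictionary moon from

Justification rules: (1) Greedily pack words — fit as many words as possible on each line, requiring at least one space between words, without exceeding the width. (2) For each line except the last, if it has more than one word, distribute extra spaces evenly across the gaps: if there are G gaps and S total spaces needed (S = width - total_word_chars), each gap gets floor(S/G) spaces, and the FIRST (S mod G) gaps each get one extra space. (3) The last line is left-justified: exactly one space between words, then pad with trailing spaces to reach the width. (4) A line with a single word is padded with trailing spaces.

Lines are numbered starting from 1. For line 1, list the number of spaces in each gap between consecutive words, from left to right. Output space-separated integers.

Line 1: ['umbrella', 'to'] (min_width=11, slack=2)
Line 2: ['morning', 'oats'] (min_width=12, slack=1)
Line 3: ['structure'] (min_width=9, slack=4)
Line 4: ['refreshing', 'up'] (min_width=13, slack=0)
Line 5: ['umbrella'] (min_width=8, slack=5)
Line 6: ['tomato', 'an'] (min_width=9, slack=4)
Line 7: ['pepper'] (min_width=6, slack=7)
Line 8: ['developer'] (min_width=9, slack=4)
Line 9: ['dirty', 'are'] (min_width=9, slack=4)
Line 10: ['forest', 'moon'] (min_width=11, slack=2)
Line 11: ['dictionary'] (min_width=10, slack=3)
Line 12: ['moon', 'from'] (min_width=9, slack=4)

Answer: 3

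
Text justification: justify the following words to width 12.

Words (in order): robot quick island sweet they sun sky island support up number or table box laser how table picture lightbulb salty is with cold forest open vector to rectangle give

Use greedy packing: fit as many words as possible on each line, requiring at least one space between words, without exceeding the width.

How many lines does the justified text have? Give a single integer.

Line 1: ['robot', 'quick'] (min_width=11, slack=1)
Line 2: ['island', 'sweet'] (min_width=12, slack=0)
Line 3: ['they', 'sun', 'sky'] (min_width=12, slack=0)
Line 4: ['island'] (min_width=6, slack=6)
Line 5: ['support', 'up'] (min_width=10, slack=2)
Line 6: ['number', 'or'] (min_width=9, slack=3)
Line 7: ['table', 'box'] (min_width=9, slack=3)
Line 8: ['laser', 'how'] (min_width=9, slack=3)
Line 9: ['table'] (min_width=5, slack=7)
Line 10: ['picture'] (min_width=7, slack=5)
Line 11: ['lightbulb'] (min_width=9, slack=3)
Line 12: ['salty', 'is'] (min_width=8, slack=4)
Line 13: ['with', 'cold'] (min_width=9, slack=3)
Line 14: ['forest', 'open'] (min_width=11, slack=1)
Line 15: ['vector', 'to'] (min_width=9, slack=3)
Line 16: ['rectangle'] (min_width=9, slack=3)
Line 17: ['give'] (min_width=4, slack=8)
Total lines: 17

Answer: 17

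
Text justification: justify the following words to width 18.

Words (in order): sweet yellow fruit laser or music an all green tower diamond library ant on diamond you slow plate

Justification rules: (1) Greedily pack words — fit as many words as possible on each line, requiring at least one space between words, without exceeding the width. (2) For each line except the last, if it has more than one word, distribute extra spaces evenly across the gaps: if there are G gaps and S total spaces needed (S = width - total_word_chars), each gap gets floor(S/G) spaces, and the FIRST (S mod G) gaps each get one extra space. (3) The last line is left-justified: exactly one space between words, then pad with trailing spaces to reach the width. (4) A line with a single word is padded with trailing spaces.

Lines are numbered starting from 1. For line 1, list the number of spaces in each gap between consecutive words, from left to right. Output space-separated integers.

Answer: 1 1

Derivation:
Line 1: ['sweet', 'yellow', 'fruit'] (min_width=18, slack=0)
Line 2: ['laser', 'or', 'music', 'an'] (min_width=17, slack=1)
Line 3: ['all', 'green', 'tower'] (min_width=15, slack=3)
Line 4: ['diamond', 'library'] (min_width=15, slack=3)
Line 5: ['ant', 'on', 'diamond', 'you'] (min_width=18, slack=0)
Line 6: ['slow', 'plate'] (min_width=10, slack=8)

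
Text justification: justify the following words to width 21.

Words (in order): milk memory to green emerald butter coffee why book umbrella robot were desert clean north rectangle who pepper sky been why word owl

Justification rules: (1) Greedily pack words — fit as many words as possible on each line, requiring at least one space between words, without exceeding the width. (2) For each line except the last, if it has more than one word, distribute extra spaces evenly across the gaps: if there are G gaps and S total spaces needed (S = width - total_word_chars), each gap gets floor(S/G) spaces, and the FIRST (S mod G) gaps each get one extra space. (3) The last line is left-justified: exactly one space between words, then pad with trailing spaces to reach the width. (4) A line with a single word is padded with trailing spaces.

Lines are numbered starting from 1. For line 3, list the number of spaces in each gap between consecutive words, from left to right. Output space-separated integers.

Line 1: ['milk', 'memory', 'to', 'green'] (min_width=20, slack=1)
Line 2: ['emerald', 'butter', 'coffee'] (min_width=21, slack=0)
Line 3: ['why', 'book', 'umbrella'] (min_width=17, slack=4)
Line 4: ['robot', 'were', 'desert'] (min_width=17, slack=4)
Line 5: ['clean', 'north', 'rectangle'] (min_width=21, slack=0)
Line 6: ['who', 'pepper', 'sky', 'been'] (min_width=19, slack=2)
Line 7: ['why', 'word', 'owl'] (min_width=12, slack=9)

Answer: 3 3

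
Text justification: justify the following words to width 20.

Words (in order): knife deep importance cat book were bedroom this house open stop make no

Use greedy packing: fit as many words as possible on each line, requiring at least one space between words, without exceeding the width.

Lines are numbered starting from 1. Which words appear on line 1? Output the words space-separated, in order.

Answer: knife deep

Derivation:
Line 1: ['knife', 'deep'] (min_width=10, slack=10)
Line 2: ['importance', 'cat', 'book'] (min_width=19, slack=1)
Line 3: ['were', 'bedroom', 'this'] (min_width=17, slack=3)
Line 4: ['house', 'open', 'stop', 'make'] (min_width=20, slack=0)
Line 5: ['no'] (min_width=2, slack=18)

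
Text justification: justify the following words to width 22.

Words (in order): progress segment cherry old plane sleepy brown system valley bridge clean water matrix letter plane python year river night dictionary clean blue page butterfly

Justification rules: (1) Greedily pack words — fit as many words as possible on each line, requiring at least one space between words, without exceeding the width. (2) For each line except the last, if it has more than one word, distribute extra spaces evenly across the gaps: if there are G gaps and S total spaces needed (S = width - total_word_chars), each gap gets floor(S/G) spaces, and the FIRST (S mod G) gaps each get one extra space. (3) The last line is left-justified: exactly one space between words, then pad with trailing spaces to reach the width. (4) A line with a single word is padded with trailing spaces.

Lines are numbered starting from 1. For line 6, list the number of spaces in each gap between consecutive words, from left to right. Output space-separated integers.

Line 1: ['progress', 'segment'] (min_width=16, slack=6)
Line 2: ['cherry', 'old', 'plane'] (min_width=16, slack=6)
Line 3: ['sleepy', 'brown', 'system'] (min_width=19, slack=3)
Line 4: ['valley', 'bridge', 'clean'] (min_width=19, slack=3)
Line 5: ['water', 'matrix', 'letter'] (min_width=19, slack=3)
Line 6: ['plane', 'python', 'year'] (min_width=17, slack=5)
Line 7: ['river', 'night', 'dictionary'] (min_width=22, slack=0)
Line 8: ['clean', 'blue', 'page'] (min_width=15, slack=7)
Line 9: ['butterfly'] (min_width=9, slack=13)

Answer: 4 3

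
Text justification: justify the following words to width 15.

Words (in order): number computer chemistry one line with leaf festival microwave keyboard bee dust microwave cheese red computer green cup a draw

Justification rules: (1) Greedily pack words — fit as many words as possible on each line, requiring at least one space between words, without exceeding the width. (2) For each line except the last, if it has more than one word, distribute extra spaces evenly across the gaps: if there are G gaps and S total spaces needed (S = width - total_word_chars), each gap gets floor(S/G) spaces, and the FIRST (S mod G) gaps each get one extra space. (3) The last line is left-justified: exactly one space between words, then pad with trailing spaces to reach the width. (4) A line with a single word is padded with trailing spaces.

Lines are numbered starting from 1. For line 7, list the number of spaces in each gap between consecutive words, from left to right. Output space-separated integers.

Line 1: ['number', 'computer'] (min_width=15, slack=0)
Line 2: ['chemistry', 'one'] (min_width=13, slack=2)
Line 3: ['line', 'with', 'leaf'] (min_width=14, slack=1)
Line 4: ['festival'] (min_width=8, slack=7)
Line 5: ['microwave'] (min_width=9, slack=6)
Line 6: ['keyboard', 'bee'] (min_width=12, slack=3)
Line 7: ['dust', 'microwave'] (min_width=14, slack=1)
Line 8: ['cheese', 'red'] (min_width=10, slack=5)
Line 9: ['computer', 'green'] (min_width=14, slack=1)
Line 10: ['cup', 'a', 'draw'] (min_width=10, slack=5)

Answer: 2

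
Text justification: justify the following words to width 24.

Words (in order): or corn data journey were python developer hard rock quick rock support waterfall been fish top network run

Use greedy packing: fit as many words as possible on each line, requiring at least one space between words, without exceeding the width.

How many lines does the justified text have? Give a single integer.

Answer: 5

Derivation:
Line 1: ['or', 'corn', 'data', 'journey'] (min_width=20, slack=4)
Line 2: ['were', 'python', 'developer'] (min_width=21, slack=3)
Line 3: ['hard', 'rock', 'quick', 'rock'] (min_width=20, slack=4)
Line 4: ['support', 'waterfall', 'been'] (min_width=22, slack=2)
Line 5: ['fish', 'top', 'network', 'run'] (min_width=20, slack=4)
Total lines: 5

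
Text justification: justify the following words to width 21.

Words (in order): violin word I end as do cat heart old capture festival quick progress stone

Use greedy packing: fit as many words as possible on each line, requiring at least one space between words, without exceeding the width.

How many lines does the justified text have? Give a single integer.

Answer: 4

Derivation:
Line 1: ['violin', 'word', 'I', 'end', 'as'] (min_width=20, slack=1)
Line 2: ['do', 'cat', 'heart', 'old'] (min_width=16, slack=5)
Line 3: ['capture', 'festival'] (min_width=16, slack=5)
Line 4: ['quick', 'progress', 'stone'] (min_width=20, slack=1)
Total lines: 4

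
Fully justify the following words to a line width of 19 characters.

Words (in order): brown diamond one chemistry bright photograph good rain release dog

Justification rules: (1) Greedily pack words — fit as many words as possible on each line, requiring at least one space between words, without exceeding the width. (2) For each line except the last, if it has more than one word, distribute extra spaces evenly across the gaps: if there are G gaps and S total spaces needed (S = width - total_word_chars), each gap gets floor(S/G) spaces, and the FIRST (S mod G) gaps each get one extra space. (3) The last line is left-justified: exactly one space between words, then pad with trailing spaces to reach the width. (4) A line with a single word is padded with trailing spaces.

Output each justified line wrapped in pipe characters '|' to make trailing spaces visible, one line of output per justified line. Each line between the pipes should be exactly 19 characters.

Line 1: ['brown', 'diamond', 'one'] (min_width=17, slack=2)
Line 2: ['chemistry', 'bright'] (min_width=16, slack=3)
Line 3: ['photograph', 'good'] (min_width=15, slack=4)
Line 4: ['rain', 'release', 'dog'] (min_width=16, slack=3)

Answer: |brown  diamond  one|
|chemistry    bright|
|photograph     good|
|rain release dog   |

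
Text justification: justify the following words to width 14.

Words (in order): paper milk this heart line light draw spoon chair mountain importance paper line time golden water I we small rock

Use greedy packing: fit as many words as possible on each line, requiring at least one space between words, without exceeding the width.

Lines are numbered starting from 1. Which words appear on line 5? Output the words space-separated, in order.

Line 1: ['paper', 'milk'] (min_width=10, slack=4)
Line 2: ['this', 'heart'] (min_width=10, slack=4)
Line 3: ['line', 'light'] (min_width=10, slack=4)
Line 4: ['draw', 'spoon'] (min_width=10, slack=4)
Line 5: ['chair', 'mountain'] (min_width=14, slack=0)
Line 6: ['importance'] (min_width=10, slack=4)
Line 7: ['paper', 'line'] (min_width=10, slack=4)
Line 8: ['time', 'golden'] (min_width=11, slack=3)
Line 9: ['water', 'I', 'we'] (min_width=10, slack=4)
Line 10: ['small', 'rock'] (min_width=10, slack=4)

Answer: chair mountain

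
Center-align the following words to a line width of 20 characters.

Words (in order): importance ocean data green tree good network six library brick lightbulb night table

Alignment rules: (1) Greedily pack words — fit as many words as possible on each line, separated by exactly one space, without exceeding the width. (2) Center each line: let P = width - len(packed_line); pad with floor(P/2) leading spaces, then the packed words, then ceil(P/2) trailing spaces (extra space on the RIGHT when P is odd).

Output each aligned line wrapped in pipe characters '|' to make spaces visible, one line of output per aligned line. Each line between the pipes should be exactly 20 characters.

Line 1: ['importance', 'ocean'] (min_width=16, slack=4)
Line 2: ['data', 'green', 'tree', 'good'] (min_width=20, slack=0)
Line 3: ['network', 'six', 'library'] (min_width=19, slack=1)
Line 4: ['brick', 'lightbulb'] (min_width=15, slack=5)
Line 5: ['night', 'table'] (min_width=11, slack=9)

Answer: |  importance ocean  |
|data green tree good|
|network six library |
|  brick lightbulb   |
|    night table     |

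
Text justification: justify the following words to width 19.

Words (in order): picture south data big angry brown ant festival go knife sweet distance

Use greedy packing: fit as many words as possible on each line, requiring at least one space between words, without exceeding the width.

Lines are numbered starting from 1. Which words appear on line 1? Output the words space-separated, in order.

Answer: picture south data

Derivation:
Line 1: ['picture', 'south', 'data'] (min_width=18, slack=1)
Line 2: ['big', 'angry', 'brown', 'ant'] (min_width=19, slack=0)
Line 3: ['festival', 'go', 'knife'] (min_width=17, slack=2)
Line 4: ['sweet', 'distance'] (min_width=14, slack=5)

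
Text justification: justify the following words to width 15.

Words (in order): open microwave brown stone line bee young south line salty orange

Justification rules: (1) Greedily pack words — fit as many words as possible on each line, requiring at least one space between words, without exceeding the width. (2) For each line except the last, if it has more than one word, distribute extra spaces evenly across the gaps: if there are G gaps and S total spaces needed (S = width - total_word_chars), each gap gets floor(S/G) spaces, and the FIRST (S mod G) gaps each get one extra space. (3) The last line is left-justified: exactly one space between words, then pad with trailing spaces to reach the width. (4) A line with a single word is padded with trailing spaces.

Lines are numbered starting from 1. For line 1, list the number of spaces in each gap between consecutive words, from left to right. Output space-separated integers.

Answer: 2

Derivation:
Line 1: ['open', 'microwave'] (min_width=14, slack=1)
Line 2: ['brown', 'stone'] (min_width=11, slack=4)
Line 3: ['line', 'bee', 'young'] (min_width=14, slack=1)
Line 4: ['south', 'line'] (min_width=10, slack=5)
Line 5: ['salty', 'orange'] (min_width=12, slack=3)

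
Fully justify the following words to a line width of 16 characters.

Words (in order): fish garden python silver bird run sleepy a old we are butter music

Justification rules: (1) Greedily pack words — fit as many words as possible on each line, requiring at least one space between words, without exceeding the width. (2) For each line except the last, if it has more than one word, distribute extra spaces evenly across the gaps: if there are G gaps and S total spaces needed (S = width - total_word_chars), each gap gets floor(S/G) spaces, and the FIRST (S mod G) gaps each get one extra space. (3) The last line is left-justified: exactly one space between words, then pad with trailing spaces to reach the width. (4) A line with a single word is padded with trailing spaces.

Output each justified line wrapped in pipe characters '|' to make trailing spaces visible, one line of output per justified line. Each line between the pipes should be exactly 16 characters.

Line 1: ['fish', 'garden'] (min_width=11, slack=5)
Line 2: ['python', 'silver'] (min_width=13, slack=3)
Line 3: ['bird', 'run', 'sleepy'] (min_width=15, slack=1)
Line 4: ['a', 'old', 'we', 'are'] (min_width=12, slack=4)
Line 5: ['butter', 'music'] (min_width=12, slack=4)

Answer: |fish      garden|
|python    silver|
|bird  run sleepy|
|a   old  we  are|
|butter music    |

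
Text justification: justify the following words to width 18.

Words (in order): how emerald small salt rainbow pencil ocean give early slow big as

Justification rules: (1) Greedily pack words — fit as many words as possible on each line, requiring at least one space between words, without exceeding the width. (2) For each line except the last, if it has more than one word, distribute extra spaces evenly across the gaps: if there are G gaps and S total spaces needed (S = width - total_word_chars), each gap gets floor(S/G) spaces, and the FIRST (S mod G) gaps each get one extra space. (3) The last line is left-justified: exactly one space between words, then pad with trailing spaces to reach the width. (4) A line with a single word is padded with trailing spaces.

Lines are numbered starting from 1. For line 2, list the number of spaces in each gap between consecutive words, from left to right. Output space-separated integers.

Line 1: ['how', 'emerald', 'small'] (min_width=17, slack=1)
Line 2: ['salt', 'rainbow'] (min_width=12, slack=6)
Line 3: ['pencil', 'ocean', 'give'] (min_width=17, slack=1)
Line 4: ['early', 'slow', 'big', 'as'] (min_width=17, slack=1)

Answer: 7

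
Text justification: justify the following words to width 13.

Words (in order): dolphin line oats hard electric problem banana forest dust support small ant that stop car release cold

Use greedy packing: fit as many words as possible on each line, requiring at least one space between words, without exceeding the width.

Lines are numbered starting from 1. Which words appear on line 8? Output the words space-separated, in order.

Line 1: ['dolphin', 'line'] (min_width=12, slack=1)
Line 2: ['oats', 'hard'] (min_width=9, slack=4)
Line 3: ['electric'] (min_width=8, slack=5)
Line 4: ['problem'] (min_width=7, slack=6)
Line 5: ['banana', 'forest'] (min_width=13, slack=0)
Line 6: ['dust', 'support'] (min_width=12, slack=1)
Line 7: ['small', 'ant'] (min_width=9, slack=4)
Line 8: ['that', 'stop', 'car'] (min_width=13, slack=0)
Line 9: ['release', 'cold'] (min_width=12, slack=1)

Answer: that stop car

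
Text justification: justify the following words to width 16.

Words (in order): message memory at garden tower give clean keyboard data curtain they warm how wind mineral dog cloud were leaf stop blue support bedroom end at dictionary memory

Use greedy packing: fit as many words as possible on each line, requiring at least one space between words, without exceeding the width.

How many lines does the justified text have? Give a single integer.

Line 1: ['message', 'memory'] (min_width=14, slack=2)
Line 2: ['at', 'garden', 'tower'] (min_width=15, slack=1)
Line 3: ['give', 'clean'] (min_width=10, slack=6)
Line 4: ['keyboard', 'data'] (min_width=13, slack=3)
Line 5: ['curtain', 'they'] (min_width=12, slack=4)
Line 6: ['warm', 'how', 'wind'] (min_width=13, slack=3)
Line 7: ['mineral', 'dog'] (min_width=11, slack=5)
Line 8: ['cloud', 'were', 'leaf'] (min_width=15, slack=1)
Line 9: ['stop', 'blue'] (min_width=9, slack=7)
Line 10: ['support', 'bedroom'] (min_width=15, slack=1)
Line 11: ['end', 'at'] (min_width=6, slack=10)
Line 12: ['dictionary'] (min_width=10, slack=6)
Line 13: ['memory'] (min_width=6, slack=10)
Total lines: 13

Answer: 13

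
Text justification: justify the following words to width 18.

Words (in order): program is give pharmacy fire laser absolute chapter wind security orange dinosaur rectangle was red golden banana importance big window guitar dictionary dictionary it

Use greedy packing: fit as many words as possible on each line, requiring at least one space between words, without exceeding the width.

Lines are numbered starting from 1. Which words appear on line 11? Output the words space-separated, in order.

Line 1: ['program', 'is', 'give'] (min_width=15, slack=3)
Line 2: ['pharmacy', 'fire'] (min_width=13, slack=5)
Line 3: ['laser', 'absolute'] (min_width=14, slack=4)
Line 4: ['chapter', 'wind'] (min_width=12, slack=6)
Line 5: ['security', 'orange'] (min_width=15, slack=3)
Line 6: ['dinosaur', 'rectangle'] (min_width=18, slack=0)
Line 7: ['was', 'red', 'golden'] (min_width=14, slack=4)
Line 8: ['banana', 'importance'] (min_width=17, slack=1)
Line 9: ['big', 'window', 'guitar'] (min_width=17, slack=1)
Line 10: ['dictionary'] (min_width=10, slack=8)
Line 11: ['dictionary', 'it'] (min_width=13, slack=5)

Answer: dictionary it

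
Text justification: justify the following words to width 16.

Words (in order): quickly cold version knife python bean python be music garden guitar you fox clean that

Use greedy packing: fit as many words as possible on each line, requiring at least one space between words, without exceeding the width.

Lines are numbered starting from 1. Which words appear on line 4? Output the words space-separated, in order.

Line 1: ['quickly', 'cold'] (min_width=12, slack=4)
Line 2: ['version', 'knife'] (min_width=13, slack=3)
Line 3: ['python', 'bean'] (min_width=11, slack=5)
Line 4: ['python', 'be', 'music'] (min_width=15, slack=1)
Line 5: ['garden', 'guitar'] (min_width=13, slack=3)
Line 6: ['you', 'fox', 'clean'] (min_width=13, slack=3)
Line 7: ['that'] (min_width=4, slack=12)

Answer: python be music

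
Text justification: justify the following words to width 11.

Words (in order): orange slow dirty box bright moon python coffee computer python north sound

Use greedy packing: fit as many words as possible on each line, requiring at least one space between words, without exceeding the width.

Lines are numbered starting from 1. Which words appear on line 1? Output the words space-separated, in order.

Answer: orange slow

Derivation:
Line 1: ['orange', 'slow'] (min_width=11, slack=0)
Line 2: ['dirty', 'box'] (min_width=9, slack=2)
Line 3: ['bright', 'moon'] (min_width=11, slack=0)
Line 4: ['python'] (min_width=6, slack=5)
Line 5: ['coffee'] (min_width=6, slack=5)
Line 6: ['computer'] (min_width=8, slack=3)
Line 7: ['python'] (min_width=6, slack=5)
Line 8: ['north', 'sound'] (min_width=11, slack=0)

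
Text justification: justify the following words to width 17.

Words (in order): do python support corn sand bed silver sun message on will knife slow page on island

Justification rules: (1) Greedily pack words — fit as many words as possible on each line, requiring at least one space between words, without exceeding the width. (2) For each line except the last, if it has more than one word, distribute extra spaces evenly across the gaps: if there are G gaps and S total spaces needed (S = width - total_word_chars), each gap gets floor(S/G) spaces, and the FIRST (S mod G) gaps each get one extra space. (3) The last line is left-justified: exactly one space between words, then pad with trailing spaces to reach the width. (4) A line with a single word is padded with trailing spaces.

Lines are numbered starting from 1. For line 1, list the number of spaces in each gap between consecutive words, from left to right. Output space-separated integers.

Line 1: ['do', 'python', 'support'] (min_width=17, slack=0)
Line 2: ['corn', 'sand', 'bed'] (min_width=13, slack=4)
Line 3: ['silver', 'sun'] (min_width=10, slack=7)
Line 4: ['message', 'on', 'will'] (min_width=15, slack=2)
Line 5: ['knife', 'slow', 'page'] (min_width=15, slack=2)
Line 6: ['on', 'island'] (min_width=9, slack=8)

Answer: 1 1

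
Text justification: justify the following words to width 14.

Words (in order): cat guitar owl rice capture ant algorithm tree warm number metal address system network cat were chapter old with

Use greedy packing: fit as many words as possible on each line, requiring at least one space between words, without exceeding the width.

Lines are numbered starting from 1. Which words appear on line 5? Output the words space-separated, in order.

Line 1: ['cat', 'guitar', 'owl'] (min_width=14, slack=0)
Line 2: ['rice', 'capture'] (min_width=12, slack=2)
Line 3: ['ant', 'algorithm'] (min_width=13, slack=1)
Line 4: ['tree', 'warm'] (min_width=9, slack=5)
Line 5: ['number', 'metal'] (min_width=12, slack=2)
Line 6: ['address', 'system'] (min_width=14, slack=0)
Line 7: ['network', 'cat'] (min_width=11, slack=3)
Line 8: ['were', 'chapter'] (min_width=12, slack=2)
Line 9: ['old', 'with'] (min_width=8, slack=6)

Answer: number metal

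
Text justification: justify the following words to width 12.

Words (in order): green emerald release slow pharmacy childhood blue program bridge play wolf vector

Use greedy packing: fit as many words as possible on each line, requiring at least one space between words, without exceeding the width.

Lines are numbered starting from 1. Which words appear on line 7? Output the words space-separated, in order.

Answer: bridge play

Derivation:
Line 1: ['green'] (min_width=5, slack=7)
Line 2: ['emerald'] (min_width=7, slack=5)
Line 3: ['release', 'slow'] (min_width=12, slack=0)
Line 4: ['pharmacy'] (min_width=8, slack=4)
Line 5: ['childhood'] (min_width=9, slack=3)
Line 6: ['blue', 'program'] (min_width=12, slack=0)
Line 7: ['bridge', 'play'] (min_width=11, slack=1)
Line 8: ['wolf', 'vector'] (min_width=11, slack=1)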